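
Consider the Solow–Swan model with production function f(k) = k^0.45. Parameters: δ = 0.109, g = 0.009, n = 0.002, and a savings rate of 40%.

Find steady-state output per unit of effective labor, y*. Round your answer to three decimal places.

In steady state, investment equals break-even investment: s·k^α = (n + g + δ)·k.
Rearranging, k^(1−α) = s / (n + g + δ).
k^0.55 = 0.40 / (0.002 + 0.009 + 0.109) = 0.40 / 0.120 = 3.3333
k* = 3.3333^(1/0.55) ≈ 8.9265
y* = (k*)^α = 8.9265^0.45 ≈ 2.6780

y* ≈ 2.678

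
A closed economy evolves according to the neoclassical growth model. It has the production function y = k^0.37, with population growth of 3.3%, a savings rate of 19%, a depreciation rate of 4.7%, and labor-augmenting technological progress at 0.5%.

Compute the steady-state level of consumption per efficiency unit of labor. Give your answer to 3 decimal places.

Steady state requires s·f(k) = (n + g + δ)·k, i.e. s·k^α = (n + g + δ)·k.
Dividing both sides by k: k^(1−α) = s / (n + g + δ).
k^0.63 = 0.19 / (0.033 + 0.005 + 0.047) = 0.19 / 0.085 = 2.2353
k* = 2.2353^(1/0.63) ≈ 3.5851
y* = (k*)^α = 3.5851^0.37 ≈ 1.6039
c* = (1 − s)·y* = (1 − 0.19) × 1.6039 ≈ 1.2992

c* ≈ 1.299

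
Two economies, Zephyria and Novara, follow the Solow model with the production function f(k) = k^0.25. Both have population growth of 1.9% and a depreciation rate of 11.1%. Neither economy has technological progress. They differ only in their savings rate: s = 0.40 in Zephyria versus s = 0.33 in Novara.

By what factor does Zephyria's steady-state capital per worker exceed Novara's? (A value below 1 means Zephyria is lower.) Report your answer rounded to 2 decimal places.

Steady-state k* = [s/(n + δ)]^(1/(1−α)), so the ratio is [ (s_Z/(n + δ)_Z) / (s_N/(n + δ)_N) ]^1.3333.
s_Z/(n + δ)_Z = 0.40/0.130 = 3.0769; s_N/(n + δ)_N = 0.33/0.130 = 2.5385.
Ratio = (3.0769/2.5385)^1.3333 = 1.2121^1.3333 ≈ 1.2924

k*_Z / k*_N ≈ 1.29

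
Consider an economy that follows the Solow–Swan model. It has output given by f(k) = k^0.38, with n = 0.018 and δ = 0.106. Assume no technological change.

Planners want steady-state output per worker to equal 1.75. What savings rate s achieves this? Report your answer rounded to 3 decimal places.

s ≈ 0.309

Steady state requires s·f(k) = (n + δ)·k, i.e. s·k^α = (n + δ)·k.
Since y* = [s/(n + δ)]^(α/(1−α)), we have s/(n + δ) = (y*)^((1−α)/α) = 1.75^1.6316 = 2.4920.
Therefore s = 2.4920 × (n + δ) = 2.4920 × 0.124 = 0.3090.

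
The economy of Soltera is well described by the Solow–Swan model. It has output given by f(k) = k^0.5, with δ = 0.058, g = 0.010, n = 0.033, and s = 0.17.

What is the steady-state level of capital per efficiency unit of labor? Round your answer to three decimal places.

k* = 2.833

At the steady state, Δk = 0, so s·k^α = (n + g + δ)·k.
Rearranging, k^(1−α) = s / (n + g + δ).
k^0.5 = 0.17 / (0.033 + 0.010 + 0.058) = 0.17 / 0.101 = 1.6832
k* = 1.6832^(1/0.5) ≈ 2.8332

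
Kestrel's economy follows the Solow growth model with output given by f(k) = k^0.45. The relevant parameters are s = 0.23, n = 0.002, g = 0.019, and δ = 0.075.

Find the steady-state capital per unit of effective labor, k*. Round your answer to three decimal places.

In steady state, investment equals break-even investment: s·k^α = (n + g + δ)·k.
Rearranging, k^(1−α) = s / (n + g + δ).
k^0.55 = 0.23 / (0.002 + 0.019 + 0.075) = 0.23 / 0.096 = 2.3958
k* = 2.3958^(1/0.55) ≈ 4.8968

k* ≈ 4.897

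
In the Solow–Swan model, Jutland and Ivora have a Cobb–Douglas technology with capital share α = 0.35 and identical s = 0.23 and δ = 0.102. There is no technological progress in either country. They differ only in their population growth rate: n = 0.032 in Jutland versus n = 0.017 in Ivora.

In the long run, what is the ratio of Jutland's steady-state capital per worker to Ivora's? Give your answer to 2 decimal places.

k*_J / k*_I ≈ 0.83

Steady-state k* = [s/(n + δ)]^(1/(1−α)), so the ratio is [ (s_J/(n + δ)_J) / (s_I/(n + δ)_I) ]^1.5385.
s_J/(n + δ)_J = 0.23/0.134 = 1.7164; s_I/(n + δ)_I = 0.23/0.119 = 1.9328.
Ratio = (1.7164/1.9328)^1.5385 = 0.8880^1.5385 ≈ 0.8330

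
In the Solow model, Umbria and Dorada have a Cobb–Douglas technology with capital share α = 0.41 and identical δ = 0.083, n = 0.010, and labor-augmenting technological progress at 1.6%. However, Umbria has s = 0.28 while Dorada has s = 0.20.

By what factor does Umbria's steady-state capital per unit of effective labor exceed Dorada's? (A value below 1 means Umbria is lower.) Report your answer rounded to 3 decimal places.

ratio ≈ 1.769

Steady-state k* = [s/(n + g + δ)]^(1/(1−α)), so the ratio is [ (s_U/(n + g + δ)_U) / (s_D/(n + g + δ)_D) ]^1.6949.
s_U/(n + g + δ)_U = 0.28/0.109 = 2.5688; s_D/(n + g + δ)_D = 0.20/0.109 = 1.8349.
Ratio = (2.5688/1.8349)^1.6949 = 1.4000^1.6949 ≈ 1.7688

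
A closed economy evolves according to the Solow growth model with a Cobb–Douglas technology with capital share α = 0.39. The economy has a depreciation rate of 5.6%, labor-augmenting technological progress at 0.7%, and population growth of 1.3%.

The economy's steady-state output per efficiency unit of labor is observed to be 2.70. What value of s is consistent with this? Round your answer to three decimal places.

In steady state, investment equals break-even investment: s·k^α = (n + g + δ)·k.
Since y* = [s/(n + g + δ)]^(α/(1−α)), we have s/(n + g + δ) = (y*)^((1−α)/α) = 2.70^1.5641 = 4.7282.
Therefore s = 4.7282 × (n + g + δ) = 4.7282 × 0.076 = 0.3593.

s ≈ 0.359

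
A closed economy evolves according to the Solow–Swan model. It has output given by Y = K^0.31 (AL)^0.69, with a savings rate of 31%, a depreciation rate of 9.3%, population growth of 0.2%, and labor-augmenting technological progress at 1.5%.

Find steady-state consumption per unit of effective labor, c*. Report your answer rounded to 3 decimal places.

Steady state requires s·f(k) = (n + g + δ)·k, i.e. s·k^α = (n + g + δ)·k.
Dividing both sides by k: k^(1−α) = s / (n + g + δ).
k^0.69 = 0.31 / (0.002 + 0.015 + 0.093) = 0.31 / 0.110 = 2.8182
k* = 2.8182^(1/0.69) ≈ 4.4888
y* = (k*)^α = 4.4888^0.31 ≈ 1.5928
c* = (1 − s)·y* = (1 − 0.31) × 1.5928 ≈ 1.0990

c* ≈ 1.099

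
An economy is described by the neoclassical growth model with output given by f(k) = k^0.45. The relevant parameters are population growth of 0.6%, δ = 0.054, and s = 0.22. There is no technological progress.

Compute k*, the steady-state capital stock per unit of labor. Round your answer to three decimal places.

k* ≈ 10.616

Steady state requires s·f(k) = (n + δ)·k, i.e. s·k^α = (n + δ)·k.
Rearranging, k^(1−α) = s / (n + δ).
k^0.55 = 0.22 / (0.006 + 0.054) = 0.22 / 0.060 = 3.6667
k* = 3.6667^(1/0.55) ≈ 10.6159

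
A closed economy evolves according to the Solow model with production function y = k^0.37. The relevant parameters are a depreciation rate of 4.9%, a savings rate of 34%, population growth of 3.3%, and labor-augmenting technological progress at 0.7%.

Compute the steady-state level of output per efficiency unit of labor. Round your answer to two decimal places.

Steady state requires s·f(k) = (n + g + δ)·k, i.e. s·k^α = (n + g + δ)·k.
Dividing both sides by k: k^(1−α) = s / (n + g + δ).
k^0.63 = 0.34 / (0.033 + 0.007 + 0.049) = 0.34 / 0.089 = 3.8202
k* = 3.8202^(1/0.63) ≈ 8.3936
y* = (k*)^α = 8.3936^0.37 ≈ 2.1972

y* ≈ 2.20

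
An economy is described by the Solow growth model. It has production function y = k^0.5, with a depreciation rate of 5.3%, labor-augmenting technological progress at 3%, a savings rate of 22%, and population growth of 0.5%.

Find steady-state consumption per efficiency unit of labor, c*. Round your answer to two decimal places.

c* = 1.95

At the steady state, Δk = 0, so s·k^α = (n + g + δ)·k.
Dividing both sides by k: k^(1−α) = s / (n + g + δ).
k^0.5 = 0.22 / (0.005 + 0.030 + 0.053) = 0.22 / 0.088 = 2.5000
k* = 2.5000^(1/0.5) ≈ 6.2500
y* = (k*)^α = 6.2500^0.5 ≈ 2.5000
c* = (1 − s)·y* = (1 − 0.22) × 2.5000 ≈ 1.9500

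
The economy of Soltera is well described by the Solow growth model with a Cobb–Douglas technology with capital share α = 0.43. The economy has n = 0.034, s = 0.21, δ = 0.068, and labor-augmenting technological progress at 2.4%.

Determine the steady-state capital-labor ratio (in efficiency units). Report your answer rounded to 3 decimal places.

At the steady state, Δk = 0, so s·k^α = (n + g + δ)·k.
Dividing both sides by k: k^(1−α) = s / (n + g + δ).
k^0.57 = 0.21 / (0.034 + 0.024 + 0.068) = 0.21 / 0.126 = 1.6667
k* = 1.6667^(1/0.57) ≈ 2.4503

k* = 2.450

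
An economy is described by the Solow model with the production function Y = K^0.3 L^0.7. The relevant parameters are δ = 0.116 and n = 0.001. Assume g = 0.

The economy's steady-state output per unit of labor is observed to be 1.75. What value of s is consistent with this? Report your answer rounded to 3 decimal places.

At the steady state, Δk = 0, so s·k^α = (n + δ)·k.
Since y* = [s/(n + δ)]^(α/(1−α)), we have s/(n + δ) = (y*)^((1−α)/α) = 1.75^2.3333 = 3.6905.
Therefore s = 3.6905 × (n + δ) = 3.6905 × 0.117 = 0.4318.

s ≈ 0.432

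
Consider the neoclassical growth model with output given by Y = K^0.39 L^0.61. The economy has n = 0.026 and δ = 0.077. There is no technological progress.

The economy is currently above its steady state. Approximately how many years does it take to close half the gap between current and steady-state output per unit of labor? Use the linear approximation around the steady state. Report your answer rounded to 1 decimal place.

half-life ≈ 11.0 years

Near the steady state the convergence rate is λ = (1 − α)(n + δ).
λ = (1 − 0.39) × 0.103 = 0.61 × 0.103 = 0.06283
Half-life = ln 2 / λ = 0.6931 / 0.06283 ≈ 11.03 years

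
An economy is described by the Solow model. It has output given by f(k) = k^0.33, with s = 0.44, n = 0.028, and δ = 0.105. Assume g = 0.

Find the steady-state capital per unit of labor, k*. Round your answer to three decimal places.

k* = 5.964

Steady state requires s·f(k) = (n + δ)·k, i.e. s·k^α = (n + δ)·k.
Rearranging, k^(1−α) = s / (n + δ).
k^0.67 = 0.44 / (0.028 + 0.105) = 0.44 / 0.133 = 3.3083
k* = 3.3083^(1/0.67) ≈ 5.9639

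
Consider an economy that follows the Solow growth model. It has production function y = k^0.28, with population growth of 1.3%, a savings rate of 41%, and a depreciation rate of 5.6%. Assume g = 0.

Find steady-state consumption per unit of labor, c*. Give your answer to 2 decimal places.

c* ≈ 1.18

At the steady state, Δk = 0, so s·k^α = (n + δ)·k.
Dividing both sides by k: k^(1−α) = s / (n + δ).
k^0.72 = 0.41 / (0.013 + 0.056) = 0.41 / 0.069 = 5.9420
k* = 5.9420^(1/0.72) ≈ 11.8825
y* = (k*)^α = 11.8825^0.28 ≈ 1.9997
c* = (1 − s)·y* = (1 − 0.41) × 1.9997 ≈ 1.1798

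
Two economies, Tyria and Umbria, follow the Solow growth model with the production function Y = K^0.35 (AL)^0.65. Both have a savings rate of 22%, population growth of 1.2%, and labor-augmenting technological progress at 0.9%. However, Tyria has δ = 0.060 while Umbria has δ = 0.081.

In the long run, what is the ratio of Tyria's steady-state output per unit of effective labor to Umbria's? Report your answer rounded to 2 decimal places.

y*_T / y*_U ≈ 1.13

Steady-state y* = [s/(n + g + δ)]^(α/(1−α)), so the ratio is [ (s_T/(n + g + δ)_T) / (s_U/(n + g + δ)_U) ]^0.5385.
s_T/(n + g + δ)_T = 0.22/0.081 = 2.7160; s_U/(n + g + δ)_U = 0.22/0.102 = 2.1569.
Ratio = (2.7160/2.1569)^0.5385 = 1.2592^0.5385 ≈ 1.1321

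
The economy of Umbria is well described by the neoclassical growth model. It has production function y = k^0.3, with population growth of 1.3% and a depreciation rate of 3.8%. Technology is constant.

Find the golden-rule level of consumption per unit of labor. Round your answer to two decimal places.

At the golden rule, f'(k) = n + δ, so α·k^(α−1) = n + δ and k_gold = (α/(n + δ))^(1/(1−α)).
k_gold = (0.3/0.051)^(1/0.7) = 5.8824^1.4286 ≈ 12.5715
c_gold = f(k_gold) − (n + δ)·k_gold = 2.1371 − 0.051×12.5715 ≈ 1.4960

c_gold ≈ 1.50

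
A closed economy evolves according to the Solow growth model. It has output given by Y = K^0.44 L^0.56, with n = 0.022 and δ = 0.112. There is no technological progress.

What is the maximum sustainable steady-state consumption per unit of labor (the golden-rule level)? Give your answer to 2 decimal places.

At the golden rule, f'(k) = n + δ, so α·k^(α−1) = n + δ and k_gold = (α/(n + δ))^(1/(1−α)).
k_gold = (0.44/0.134)^(1/0.56) = 3.2836^1.7857 ≈ 8.3569
c_gold = f(k_gold) − (n + δ)·k_gold = 2.5451 − 0.134×8.3569 ≈ 1.4253

c_gold ≈ 1.43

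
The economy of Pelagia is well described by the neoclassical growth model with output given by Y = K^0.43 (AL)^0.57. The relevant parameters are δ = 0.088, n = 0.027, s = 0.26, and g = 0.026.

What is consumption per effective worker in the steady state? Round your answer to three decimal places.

At the steady state, Δk = 0, so s·k^α = (n + g + δ)·k.
Rearranging, k^(1−α) = s / (n + g + δ).
k^0.57 = 0.26 / (0.027 + 0.026 + 0.088) = 0.26 / 0.141 = 1.8440
k* = 1.8440^(1/0.57) ≈ 2.9258
y* = (k*)^α = 2.9258^0.43 ≈ 1.5867
c* = (1 − s)·y* = (1 − 0.26) × 1.5867 ≈ 1.1742

c* ≈ 1.174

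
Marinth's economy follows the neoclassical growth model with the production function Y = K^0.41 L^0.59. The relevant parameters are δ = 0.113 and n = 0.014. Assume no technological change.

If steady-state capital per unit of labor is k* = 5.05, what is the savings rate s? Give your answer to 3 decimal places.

At the steady state, Δk = 0, so s·k^α = (n + δ)·k.
So s / (n + δ) = (k*)^(1−α) = 5.05^0.59 = 2.5998.
Therefore s = 2.5998 × (n + δ) = 2.5998 × 0.127 = 0.3302.

s ≈ 0.330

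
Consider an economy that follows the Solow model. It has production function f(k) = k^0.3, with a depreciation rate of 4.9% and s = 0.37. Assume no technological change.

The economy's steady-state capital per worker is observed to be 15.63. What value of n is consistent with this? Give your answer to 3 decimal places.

n ≈ 0.005

Steady state requires s·f(k) = (n + δ)·k, i.e. s·k^α = (n + δ)·k.
So s / (n + δ) = (k*)^(1−α) = 15.63^0.7 = 6.8513.
Therefore n + δ = s / 6.8513 = 0.37 / 6.8513 = 0.0540, so n = 0.0540 − 0.049 = 0.0050.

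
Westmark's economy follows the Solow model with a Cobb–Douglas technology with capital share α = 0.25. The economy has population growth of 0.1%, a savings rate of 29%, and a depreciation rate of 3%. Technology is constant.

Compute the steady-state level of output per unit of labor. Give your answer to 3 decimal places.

In steady state, investment equals break-even investment: s·k^α = (n + δ)·k.
Rearranging, k^(1−α) = s / (n + δ).
k^0.75 = 0.29 / (0.001 + 0.030) = 0.29 / 0.031 = 9.3548
k* = 9.3548^(1/0.75) ≈ 19.7112
y* = (k*)^α = 19.7112^0.25 ≈ 2.1071

y* ≈ 2.107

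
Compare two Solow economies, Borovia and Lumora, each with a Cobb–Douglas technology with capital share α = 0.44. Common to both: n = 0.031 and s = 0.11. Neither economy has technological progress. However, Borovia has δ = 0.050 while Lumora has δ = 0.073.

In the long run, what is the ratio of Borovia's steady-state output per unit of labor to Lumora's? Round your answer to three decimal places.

ratio ≈ 1.217

Steady-state y* = [s/(n + δ)]^(α/(1−α)), so the ratio is [ (s_B/(n + δ)_B) / (s_L/(n + δ)_L) ]^0.7857.
s_B/(n + δ)_B = 0.11/0.081 = 1.3580; s_L/(n + δ)_L = 0.11/0.104 = 1.0577.
Ratio = (1.3580/1.0577)^0.7857 = 1.2839^0.7857 ≈ 1.2170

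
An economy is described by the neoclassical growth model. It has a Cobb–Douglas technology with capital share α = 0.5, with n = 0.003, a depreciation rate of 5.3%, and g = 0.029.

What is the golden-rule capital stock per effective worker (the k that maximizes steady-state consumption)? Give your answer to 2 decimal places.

k_gold ≈ 34.60

The golden rule sets f'(k) = n + g + δ, i.e. α·k^(α−1) = n + g + δ.
So k^(1−α) = α / (n + g + δ) = 0.5 / 0.085 = 5.8824.
k_gold = 5.8824^(1/0.5) ≈ 34.6026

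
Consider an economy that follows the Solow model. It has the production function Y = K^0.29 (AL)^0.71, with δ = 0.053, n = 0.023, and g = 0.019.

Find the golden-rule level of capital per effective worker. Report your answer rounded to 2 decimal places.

k_gold ≈ 4.82

The golden rule sets f'(k) = n + g + δ, i.e. α·k^(α−1) = n + g + δ.
So k^(1−α) = α / (n + g + δ) = 0.29 / 0.095 = 3.0526.
k_gold = 3.0526^(1/0.71) ≈ 4.8154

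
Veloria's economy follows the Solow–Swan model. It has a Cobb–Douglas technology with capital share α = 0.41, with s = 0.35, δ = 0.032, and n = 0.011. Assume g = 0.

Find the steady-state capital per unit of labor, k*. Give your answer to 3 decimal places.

k* ≈ 34.945

In steady state, investment equals break-even investment: s·k^α = (n + δ)·k.
Rearranging, k^(1−α) = s / (n + δ).
k^0.59 = 0.35 / (0.011 + 0.032) = 0.35 / 0.043 = 8.1395
k* = 8.1395^(1/0.59) ≈ 34.9451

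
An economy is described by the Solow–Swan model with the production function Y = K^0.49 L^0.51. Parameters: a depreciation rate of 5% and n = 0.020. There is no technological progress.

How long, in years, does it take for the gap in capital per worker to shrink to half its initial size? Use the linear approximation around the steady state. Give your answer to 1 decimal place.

Near the steady state the convergence rate is λ = (1 − α)(n + δ).
λ = (1 − 0.49) × 0.070 = 0.51 × 0.070 = 0.0357
Half-life = ln 2 / λ = 0.6931 / 0.0357 ≈ 19.41 years

about 19.4 years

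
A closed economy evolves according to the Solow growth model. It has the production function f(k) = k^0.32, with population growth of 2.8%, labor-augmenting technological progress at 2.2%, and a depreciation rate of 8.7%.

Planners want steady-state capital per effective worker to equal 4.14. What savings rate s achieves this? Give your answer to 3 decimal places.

At the steady state, Δk = 0, so s·k^α = (n + g + δ)·k.
So s / (n + g + δ) = (k*)^(1−α) = 4.14^0.68 = 2.6276.
Therefore s = 2.6276 × (n + g + δ) = 2.6276 × 0.137 = 0.3600.

s ≈ 0.360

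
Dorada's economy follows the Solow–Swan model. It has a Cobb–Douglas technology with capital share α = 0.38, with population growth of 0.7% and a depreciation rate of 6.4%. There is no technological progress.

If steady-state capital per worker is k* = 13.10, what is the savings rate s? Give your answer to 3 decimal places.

s ≈ 0.350

At the steady state, Δk = 0, so s·k^α = (n + δ)·k.
So s / (n + δ) = (k*)^(1−α) = 13.10^0.62 = 4.9284.
Therefore s = 4.9284 × (n + δ) = 4.9284 × 0.071 = 0.3499.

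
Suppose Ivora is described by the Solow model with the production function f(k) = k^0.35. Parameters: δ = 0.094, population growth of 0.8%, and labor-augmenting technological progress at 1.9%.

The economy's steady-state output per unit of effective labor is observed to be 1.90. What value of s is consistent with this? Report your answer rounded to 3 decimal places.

s ≈ 0.399

Steady state requires s·f(k) = (n + g + δ)·k, i.e. s·k^α = (n + g + δ)·k.
Since y* = [s/(n + g + δ)]^(α/(1−α)), we have s/(n + g + δ) = (y*)^((1−α)/α) = 1.90^1.8571 = 3.2936.
Therefore s = 3.2936 × (n + g + δ) = 3.2936 × 0.121 = 0.3985.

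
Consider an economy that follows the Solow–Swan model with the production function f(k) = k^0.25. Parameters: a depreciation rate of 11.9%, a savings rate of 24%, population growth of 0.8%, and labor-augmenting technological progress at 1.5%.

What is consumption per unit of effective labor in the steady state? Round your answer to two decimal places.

c* ≈ 0.91

At the steady state, Δk = 0, so s·k^α = (n + g + δ)·k.
Rearranging, k^(1−α) = s / (n + g + δ).
k^0.75 = 0.24 / (0.008 + 0.015 + 0.119) = 0.24 / 0.142 = 1.6901
k* = 1.6901^(1/0.75) ≈ 2.0132
y* = (k*)^α = 2.0132^0.25 ≈ 1.1912
c* = (1 − s)·y* = (1 − 0.24) × 1.1912 ≈ 0.9053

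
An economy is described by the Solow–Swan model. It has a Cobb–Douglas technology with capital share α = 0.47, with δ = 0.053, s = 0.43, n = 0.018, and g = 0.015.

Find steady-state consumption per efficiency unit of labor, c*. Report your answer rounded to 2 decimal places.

c* = 2.38

Steady state requires s·f(k) = (n + g + δ)·k, i.e. s·k^α = (n + g + δ)·k.
Rearranging, k^(1−α) = s / (n + g + δ).
k^0.53 = 0.43 / (0.018 + 0.015 + 0.053) = 0.43 / 0.086 = 5.0000
k* = 5.0000^(1/0.53) ≈ 20.8359
y* = (k*)^α = 20.8359^0.47 ≈ 4.1672
c* = (1 − s)·y* = (1 − 0.43) × 4.1672 ≈ 2.3753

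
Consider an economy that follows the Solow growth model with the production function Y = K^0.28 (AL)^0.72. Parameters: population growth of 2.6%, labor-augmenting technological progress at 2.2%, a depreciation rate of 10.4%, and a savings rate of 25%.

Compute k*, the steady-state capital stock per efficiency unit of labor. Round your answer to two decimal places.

k* ≈ 2.00

Steady state requires s·f(k) = (n + g + δ)·k, i.e. s·k^α = (n + g + δ)·k.
Rearranging, k^(1−α) = s / (n + g + δ).
k^0.72 = 0.25 / (0.026 + 0.022 + 0.104) = 0.25 / 0.152 = 1.6447
k* = 1.6447^(1/0.72) ≈ 1.9958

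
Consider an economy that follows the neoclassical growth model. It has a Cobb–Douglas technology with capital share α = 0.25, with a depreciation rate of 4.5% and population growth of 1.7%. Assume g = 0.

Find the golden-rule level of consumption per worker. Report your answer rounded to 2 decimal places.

At the golden rule, f'(k) = n + δ, so α·k^(α−1) = n + δ and k_gold = (α/(n + δ))^(1/(1−α)).
k_gold = (0.25/0.062)^(1/0.75) = 4.0323^1.3333 ≈ 6.4178
c_gold = f(k_gold) − (n + δ)·k_gold = 1.5916 − 0.062×6.4178 ≈ 1.1937

c_gold ≈ 1.19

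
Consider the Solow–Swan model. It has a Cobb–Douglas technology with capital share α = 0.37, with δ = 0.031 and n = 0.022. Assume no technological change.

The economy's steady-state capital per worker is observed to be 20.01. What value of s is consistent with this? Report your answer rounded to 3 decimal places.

Steady state requires s·f(k) = (n + δ)·k, i.e. s·k^α = (n + δ)·k.
So s / (n + δ) = (k*)^(1−α) = 20.01^0.63 = 6.6037.
Therefore s = 6.6037 × (n + δ) = 6.6037 × 0.053 = 0.3500.

s ≈ 0.350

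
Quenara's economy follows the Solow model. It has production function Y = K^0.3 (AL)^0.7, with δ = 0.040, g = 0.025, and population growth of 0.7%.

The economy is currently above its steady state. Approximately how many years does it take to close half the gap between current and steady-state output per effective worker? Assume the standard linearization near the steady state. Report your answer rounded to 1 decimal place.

half-life ≈ 13.8 years

Near the steady state the convergence rate is λ = (1 − α)(n + g + δ).
λ = (1 − 0.3) × 0.072 = 0.7 × 0.072 = 0.0504
Half-life = ln 2 / λ = 0.6931 / 0.0504 ≈ 13.75 years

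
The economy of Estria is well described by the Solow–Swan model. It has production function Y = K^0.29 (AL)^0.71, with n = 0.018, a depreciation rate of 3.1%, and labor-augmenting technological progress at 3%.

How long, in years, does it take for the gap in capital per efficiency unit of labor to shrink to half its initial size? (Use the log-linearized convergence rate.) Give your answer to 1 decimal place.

about 12.4 years

Near the steady state the convergence rate is λ = (1 − α)(n + g + δ).
λ = (1 − 0.29) × 0.079 = 0.71 × 0.079 = 0.05609
Half-life = ln 2 / λ = 0.6931 / 0.05609 ≈ 12.36 years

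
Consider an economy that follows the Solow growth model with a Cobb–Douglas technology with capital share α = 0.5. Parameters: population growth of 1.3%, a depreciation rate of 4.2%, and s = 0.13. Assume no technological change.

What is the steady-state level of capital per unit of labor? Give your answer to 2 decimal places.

In steady state, investment equals break-even investment: s·k^α = (n + δ)·k.
Rearranging, k^(1−α) = s / (n + δ).
k^0.5 = 0.13 / (0.013 + 0.042) = 0.13 / 0.055 = 2.3636
k* = 2.3636^(1/0.5) ≈ 5.5866

k* ≈ 5.59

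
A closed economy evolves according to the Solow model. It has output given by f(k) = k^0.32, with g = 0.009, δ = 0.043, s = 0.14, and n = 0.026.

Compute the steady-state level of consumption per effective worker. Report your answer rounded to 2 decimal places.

Steady state requires s·f(k) = (n + g + δ)·k, i.e. s·k^α = (n + g + δ)·k.
Dividing both sides by k: k^(1−α) = s / (n + g + δ).
k^0.68 = 0.14 / (0.026 + 0.009 + 0.043) = 0.14 / 0.078 = 1.7949
k* = 1.7949^(1/0.68) ≈ 2.3637
y* = (k*)^α = 2.3637^0.32 ≈ 1.3169
c* = (1 − s)·y* = (1 − 0.14) × 1.3169 ≈ 1.1325

c* ≈ 1.13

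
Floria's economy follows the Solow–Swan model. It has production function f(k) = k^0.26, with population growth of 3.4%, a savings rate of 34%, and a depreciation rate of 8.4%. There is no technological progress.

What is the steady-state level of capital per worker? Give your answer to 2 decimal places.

k* ≈ 4.18

In steady state, investment equals break-even investment: s·k^α = (n + δ)·k.
Dividing both sides by k: k^(1−α) = s / (n + δ).
k^0.74 = 0.34 / (0.034 + 0.084) = 0.34 / 0.118 = 2.8814
k* = 2.8814^(1/0.74) ≈ 4.1791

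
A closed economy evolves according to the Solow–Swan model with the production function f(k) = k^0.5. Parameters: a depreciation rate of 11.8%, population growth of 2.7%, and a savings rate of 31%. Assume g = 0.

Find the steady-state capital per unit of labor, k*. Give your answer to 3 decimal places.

Steady state requires s·f(k) = (n + δ)·k, i.e. s·k^α = (n + δ)·k.
Rearranging, k^(1−α) = s / (n + δ).
k^0.5 = 0.31 / (0.027 + 0.118) = 0.31 / 0.145 = 2.1379
k* = 2.1379^(1/0.5) ≈ 4.5706

k* = 4.571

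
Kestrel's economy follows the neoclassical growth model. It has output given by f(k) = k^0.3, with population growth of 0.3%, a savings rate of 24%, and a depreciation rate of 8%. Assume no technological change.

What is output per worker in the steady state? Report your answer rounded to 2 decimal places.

y* = 1.58

In steady state, investment equals break-even investment: s·k^α = (n + δ)·k.
Rearranging, k^(1−α) = s / (n + δ).
k^0.7 = 0.24 / (0.003 + 0.080) = 0.24 / 0.083 = 2.8916
k* = 2.8916^(1/0.7) ≈ 4.5579
y* = (k*)^α = 4.5579^0.3 ≈ 1.5763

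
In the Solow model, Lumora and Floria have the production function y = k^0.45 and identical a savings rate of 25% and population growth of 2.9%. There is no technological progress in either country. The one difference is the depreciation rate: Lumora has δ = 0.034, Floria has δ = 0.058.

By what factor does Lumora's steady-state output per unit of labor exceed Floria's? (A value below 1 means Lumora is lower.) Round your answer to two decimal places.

Steady-state y* = [s/(n + δ)]^(α/(1−α)), so the ratio is [ (s_L/(n + δ)_L) / (s_F/(n + δ)_F) ]^0.8182.
s_L/(n + δ)_L = 0.25/0.063 = 3.9683; s_F/(n + δ)_F = 0.25/0.087 = 2.8736.
Ratio = (3.9683/2.8736)^0.8182 = 1.3810^0.8182 ≈ 1.3023

y*_L / y*_F ≈ 1.30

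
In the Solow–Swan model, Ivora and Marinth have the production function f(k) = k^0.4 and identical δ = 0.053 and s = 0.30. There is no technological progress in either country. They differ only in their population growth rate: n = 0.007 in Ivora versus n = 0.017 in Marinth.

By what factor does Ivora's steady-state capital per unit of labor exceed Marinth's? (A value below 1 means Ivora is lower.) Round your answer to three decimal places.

ratio ≈ 1.293

Steady-state k* = [s/(n + δ)]^(1/(1−α)), so the ratio is [ (s_I/(n + δ)_I) / (s_M/(n + δ)_M) ]^1.6667.
s_I/(n + δ)_I = 0.30/0.060 = 5.0000; s_M/(n + δ)_M = 0.30/0.070 = 4.2857.
Ratio = (5.0000/4.2857)^1.6667 = 1.1667^1.6667 ≈ 1.2930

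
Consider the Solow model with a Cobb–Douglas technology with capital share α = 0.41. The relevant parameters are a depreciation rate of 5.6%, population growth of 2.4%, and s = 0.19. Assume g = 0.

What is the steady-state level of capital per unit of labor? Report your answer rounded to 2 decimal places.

Steady state requires s·f(k) = (n + δ)·k, i.e. s·k^α = (n + δ)·k.
Rearranging, k^(1−α) = s / (n + δ).
k^0.59 = 0.19 / (0.024 + 0.056) = 0.19 / 0.080 = 2.3750
k* = 2.3750^(1/0.59) ≈ 4.3323

k* = 4.33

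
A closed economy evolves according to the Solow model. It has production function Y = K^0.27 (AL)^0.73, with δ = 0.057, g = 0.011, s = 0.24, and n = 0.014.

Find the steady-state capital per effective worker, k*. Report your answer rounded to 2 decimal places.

k* = 4.35

Steady state requires s·f(k) = (n + g + δ)·k, i.e. s·k^α = (n + g + δ)·k.
Rearranging, k^(1−α) = s / (n + g + δ).
k^0.73 = 0.24 / (0.014 + 0.011 + 0.057) = 0.24 / 0.082 = 2.9268
k* = 2.9268^(1/0.73) ≈ 4.3541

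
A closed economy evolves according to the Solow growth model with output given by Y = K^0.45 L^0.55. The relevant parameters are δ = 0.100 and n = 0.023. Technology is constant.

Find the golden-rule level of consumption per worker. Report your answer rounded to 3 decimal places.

c_gold ≈ 1.589

At the golden rule, f'(k) = n + δ, so α·k^(α−1) = n + δ and k_gold = (α/(n + δ))^(1/(1−α)).
k_gold = (0.45/0.123)^(1/0.55) = 3.6585^1.8182 ≈ 10.5730
c_gold = f(k_gold) − (n + δ)·k_gold = 2.8899 − 0.123×10.5730 ≈ 1.5894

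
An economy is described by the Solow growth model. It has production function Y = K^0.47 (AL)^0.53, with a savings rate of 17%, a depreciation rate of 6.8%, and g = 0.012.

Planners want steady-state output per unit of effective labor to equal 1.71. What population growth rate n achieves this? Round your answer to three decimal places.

At the steady state, Δk = 0, so s·k^α = (n + g + δ)·k.
Since y* = [s/(n + g + δ)]^(α/(1−α)), we have s/(n + g + δ) = (y*)^((1−α)/α) = 1.71^1.1277 = 1.8313.
Therefore n + g + δ = s / 1.8313 = 0.17 / 1.8313 = 0.0928, so n = 0.0928 − 0.080 = 0.0128.

n ≈ 0.013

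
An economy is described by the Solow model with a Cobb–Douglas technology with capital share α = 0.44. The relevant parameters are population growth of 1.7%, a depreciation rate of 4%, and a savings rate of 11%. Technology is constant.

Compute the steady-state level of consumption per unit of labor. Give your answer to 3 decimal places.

c* ≈ 1.492

At the steady state, Δk = 0, so s·k^α = (n + δ)·k.
Dividing both sides by k: k^(1−α) = s / (n + δ).
k^0.56 = 0.11 / (0.017 + 0.040) = 0.11 / 0.057 = 1.9298
k* = 1.9298^(1/0.56) ≈ 3.2348
y* = (k*)^α = 3.2348^0.44 ≈ 1.6762
c* = (1 − s)·y* = (1 − 0.11) × 1.6762 ≈ 1.4918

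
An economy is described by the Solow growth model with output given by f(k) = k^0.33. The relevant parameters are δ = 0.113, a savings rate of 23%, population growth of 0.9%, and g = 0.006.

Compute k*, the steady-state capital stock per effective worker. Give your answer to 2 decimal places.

k* = 2.40

Steady state requires s·f(k) = (n + g + δ)·k, i.e. s·k^α = (n + g + δ)·k.
Dividing both sides by k: k^(1−α) = s / (n + g + δ).
k^0.67 = 0.23 / (0.009 + 0.006 + 0.113) = 0.23 / 0.128 = 1.7969
k* = 1.7969^(1/0.67) ≈ 2.3982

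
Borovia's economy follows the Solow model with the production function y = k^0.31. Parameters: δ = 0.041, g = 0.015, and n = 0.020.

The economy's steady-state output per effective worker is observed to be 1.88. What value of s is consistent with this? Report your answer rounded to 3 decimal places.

s ≈ 0.310

At the steady state, Δk = 0, so s·k^α = (n + g + δ)·k.
Since y* = [s/(n + g + δ)]^(α/(1−α)), we have s/(n + g + δ) = (y*)^((1−α)/α) = 1.88^2.2258 = 4.0759.
Therefore s = 4.0759 × (n + g + δ) = 4.0759 × 0.076 = 0.3098.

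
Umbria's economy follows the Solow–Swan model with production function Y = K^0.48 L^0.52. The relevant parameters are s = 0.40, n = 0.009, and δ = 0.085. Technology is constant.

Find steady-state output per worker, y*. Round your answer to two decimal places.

Steady state requires s·f(k) = (n + δ)·k, i.e. s·k^α = (n + δ)·k.
Dividing both sides by k: k^(1−α) = s / (n + δ).
k^0.52 = 0.40 / (0.009 + 0.085) = 0.40 / 0.094 = 4.2553
k* = 4.2553^(1/0.52) ≈ 16.1987
y* = (k*)^α = 16.1987^0.48 ≈ 3.8067

y* ≈ 3.81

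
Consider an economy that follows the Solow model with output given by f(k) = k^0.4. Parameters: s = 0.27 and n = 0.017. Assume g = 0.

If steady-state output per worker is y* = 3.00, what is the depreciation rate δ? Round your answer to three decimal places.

δ ≈ 0.035

In steady state, investment equals break-even investment: s·k^α = (n + δ)·k.
Since y* = [s/(n + δ)]^(α/(1−α)), we have s/(n + δ) = (y*)^((1−α)/α) = 3.00^1.5 = 5.1962.
Therefore n + δ = s / 5.1962 = 0.27 / 5.1962 = 0.0520, so δ = 0.0520 − 0.017 = 0.0350.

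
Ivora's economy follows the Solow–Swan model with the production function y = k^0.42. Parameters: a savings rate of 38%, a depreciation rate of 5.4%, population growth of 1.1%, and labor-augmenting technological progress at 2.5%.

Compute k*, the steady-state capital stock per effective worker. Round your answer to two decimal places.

k* = 11.98

At the steady state, Δk = 0, so s·k^α = (n + g + δ)·k.
Rearranging, k^(1−α) = s / (n + g + δ).
k^0.58 = 0.38 / (0.011 + 0.025 + 0.054) = 0.38 / 0.090 = 4.2222
k* = 4.2222^(1/0.58) ≈ 11.9816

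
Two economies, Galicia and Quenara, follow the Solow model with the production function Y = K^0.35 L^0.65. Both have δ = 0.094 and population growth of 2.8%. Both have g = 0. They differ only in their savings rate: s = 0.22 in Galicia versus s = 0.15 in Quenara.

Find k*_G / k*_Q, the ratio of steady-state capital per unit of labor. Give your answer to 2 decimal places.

Steady-state k* = [s/(n + δ)]^(1/(1−α)), so the ratio is [ (s_G/(n + δ)_G) / (s_Q/(n + δ)_Q) ]^1.5385.
s_G/(n + δ)_G = 0.22/0.122 = 1.8033; s_Q/(n + δ)_Q = 0.15/0.122 = 1.2295.
Ratio = (1.8033/1.2295)^1.5385 = 1.4667^1.5385 ≈ 1.8027

ratio ≈ 1.80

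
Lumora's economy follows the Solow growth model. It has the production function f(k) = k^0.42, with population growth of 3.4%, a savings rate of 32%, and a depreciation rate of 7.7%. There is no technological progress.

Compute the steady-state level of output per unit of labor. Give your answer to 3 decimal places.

y* = 2.153

At the steady state, Δk = 0, so s·k^α = (n + δ)·k.
Dividing both sides by k: k^(1−α) = s / (n + δ).
k^0.58 = 0.32 / (0.034 + 0.077) = 0.32 / 0.111 = 2.8829
k* = 2.8829^(1/0.58) ≈ 6.2060
y* = (k*)^α = 6.2060^0.42 ≈ 2.1527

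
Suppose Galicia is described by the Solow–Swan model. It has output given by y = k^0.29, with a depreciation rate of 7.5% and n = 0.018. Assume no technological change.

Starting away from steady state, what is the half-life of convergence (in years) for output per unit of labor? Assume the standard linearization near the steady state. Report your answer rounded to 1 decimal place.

Near the steady state the convergence rate is λ = (1 − α)(n + δ).
λ = (1 − 0.29) × 0.093 = 0.71 × 0.093 = 0.06603
Half-life = ln 2 / λ = 0.6931 / 0.06603 ≈ 10.50 years

half-life ≈ 10.5 years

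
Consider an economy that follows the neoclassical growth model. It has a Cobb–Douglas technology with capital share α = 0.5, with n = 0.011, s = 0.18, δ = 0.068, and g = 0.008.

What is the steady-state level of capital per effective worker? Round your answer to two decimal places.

k* = 4.28

At the steady state, Δk = 0, so s·k^α = (n + g + δ)·k.
Dividing both sides by k: k^(1−α) = s / (n + g + δ).
k^0.5 = 0.18 / (0.011 + 0.008 + 0.068) = 0.18 / 0.087 = 2.0690
k* = 2.0690^(1/0.5) ≈ 4.2808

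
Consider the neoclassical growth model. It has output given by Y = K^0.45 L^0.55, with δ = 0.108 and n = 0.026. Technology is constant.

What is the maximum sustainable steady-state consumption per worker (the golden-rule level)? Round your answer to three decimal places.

c_gold ≈ 1.482

At the golden rule, f'(k) = n + δ, so α·k^(α−1) = n + δ and k_gold = (α/(n + δ))^(1/(1−α)).
k_gold = (0.45/0.134)^(1/0.55) = 3.3582^1.8182 ≈ 9.0483
c_gold = f(k_gold) − (n + δ)·k_gold = 2.6944 − 0.134×9.0483 ≈ 1.4819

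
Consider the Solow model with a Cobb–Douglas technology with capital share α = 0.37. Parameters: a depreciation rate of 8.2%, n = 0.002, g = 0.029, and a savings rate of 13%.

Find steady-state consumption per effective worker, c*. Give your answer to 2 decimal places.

c* ≈ 0.94

In steady state, investment equals break-even investment: s·k^α = (n + g + δ)·k.
Dividing both sides by k: k^(1−α) = s / (n + g + δ).
k^0.63 = 0.13 / (0.002 + 0.029 + 0.082) = 0.13 / 0.113 = 1.1504
k* = 1.1504^(1/0.63) ≈ 1.2491
y* = (k*)^α = 1.2491^0.37 ≈ 1.0858
c* = (1 − s)·y* = (1 − 0.13) × 1.0858 ≈ 0.9446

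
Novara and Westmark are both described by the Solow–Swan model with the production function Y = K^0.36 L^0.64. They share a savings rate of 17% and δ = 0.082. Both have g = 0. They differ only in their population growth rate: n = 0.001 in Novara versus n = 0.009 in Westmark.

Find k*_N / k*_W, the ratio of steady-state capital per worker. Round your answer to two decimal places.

Steady-state k* = [s/(n + δ)]^(1/(1−α)), so the ratio is [ (s_N/(n + δ)_N) / (s_W/(n + δ)_W) ]^1.5625.
s_N/(n + δ)_N = 0.17/0.083 = 2.0482; s_W/(n + δ)_W = 0.17/0.091 = 1.8681.
Ratio = (2.0482/1.8681)^1.5625 = 1.0964^1.5625 ≈ 1.1547

k*_N / k*_W ≈ 1.15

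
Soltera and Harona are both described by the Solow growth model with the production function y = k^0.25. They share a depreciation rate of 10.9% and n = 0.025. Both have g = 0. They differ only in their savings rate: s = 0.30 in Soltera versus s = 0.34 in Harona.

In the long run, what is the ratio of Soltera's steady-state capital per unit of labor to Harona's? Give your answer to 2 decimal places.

Steady-state k* = [s/(n + δ)]^(1/(1−α)), so the ratio is [ (s_S/(n + δ)_S) / (s_H/(n + δ)_H) ]^1.3333.
s_S/(n + δ)_S = 0.30/0.134 = 2.2388; s_H/(n + δ)_H = 0.34/0.134 = 2.5373.
Ratio = (2.2388/2.5373)^1.3333 = 0.8824^1.3333 ≈ 0.8464

k*_S / k*_H ≈ 0.85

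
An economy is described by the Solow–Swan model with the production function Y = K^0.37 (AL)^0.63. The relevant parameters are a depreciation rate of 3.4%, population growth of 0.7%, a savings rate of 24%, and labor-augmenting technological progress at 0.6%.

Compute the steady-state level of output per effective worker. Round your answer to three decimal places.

At the steady state, Δk = 0, so s·k^α = (n + g + δ)·k.
Dividing both sides by k: k^(1−α) = s / (n + g + δ).
k^0.63 = 0.24 / (0.007 + 0.006 + 0.034) = 0.24 / 0.047 = 5.1064
k* = 5.1064^(1/0.63) ≈ 13.3043
y* = (k*)^α = 13.3043^0.37 ≈ 2.6054

y* = 2.605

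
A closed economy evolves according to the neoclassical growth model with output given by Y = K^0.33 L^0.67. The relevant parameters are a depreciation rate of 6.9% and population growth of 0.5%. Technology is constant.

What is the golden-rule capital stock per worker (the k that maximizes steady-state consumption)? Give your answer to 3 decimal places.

The golden rule sets f'(k) = n + δ, i.e. α·k^(α−1) = n + δ.
So k^(1−α) = α / (n + δ) = 0.33 / 0.074 = 4.4595.
k_gold = 4.4595^(1/0.67) ≈ 9.3129

k_gold ≈ 9.313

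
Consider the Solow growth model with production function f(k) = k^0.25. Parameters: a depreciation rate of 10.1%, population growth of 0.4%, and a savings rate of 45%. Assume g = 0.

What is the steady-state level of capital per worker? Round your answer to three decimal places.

k* ≈ 6.961

Steady state requires s·f(k) = (n + δ)·k, i.e. s·k^α = (n + δ)·k.
Dividing both sides by k: k^(1−α) = s / (n + δ).
k^0.75 = 0.45 / (0.004 + 0.101) = 0.45 / 0.105 = 4.2857
k* = 4.2857^(1/0.75) ≈ 6.9614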